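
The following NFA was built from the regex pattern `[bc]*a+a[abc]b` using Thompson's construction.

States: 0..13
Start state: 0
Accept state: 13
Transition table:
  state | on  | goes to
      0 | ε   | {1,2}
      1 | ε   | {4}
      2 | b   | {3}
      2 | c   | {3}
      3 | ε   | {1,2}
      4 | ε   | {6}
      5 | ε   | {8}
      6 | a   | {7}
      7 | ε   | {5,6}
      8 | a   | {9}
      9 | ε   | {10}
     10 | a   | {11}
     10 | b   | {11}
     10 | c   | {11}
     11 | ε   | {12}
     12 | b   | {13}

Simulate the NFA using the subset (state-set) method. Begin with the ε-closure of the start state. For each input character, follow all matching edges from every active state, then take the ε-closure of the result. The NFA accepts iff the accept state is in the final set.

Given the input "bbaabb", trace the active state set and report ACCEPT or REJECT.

Answer: ACCEPT

Derivation:
start: ε-closure({0}) = {0,1,2,4,6}
'b' @ 1: {1,2,3,4,6}
'b' @ 2: {1,2,3,4,6}
'a' @ 3: {5,6,7,8}
'a' @ 4: {5,6,7,8,9,10}
'b' @ 5: {11,12}
'b' @ 6: {13}  ✓accept
final: {13}; accept 13 in set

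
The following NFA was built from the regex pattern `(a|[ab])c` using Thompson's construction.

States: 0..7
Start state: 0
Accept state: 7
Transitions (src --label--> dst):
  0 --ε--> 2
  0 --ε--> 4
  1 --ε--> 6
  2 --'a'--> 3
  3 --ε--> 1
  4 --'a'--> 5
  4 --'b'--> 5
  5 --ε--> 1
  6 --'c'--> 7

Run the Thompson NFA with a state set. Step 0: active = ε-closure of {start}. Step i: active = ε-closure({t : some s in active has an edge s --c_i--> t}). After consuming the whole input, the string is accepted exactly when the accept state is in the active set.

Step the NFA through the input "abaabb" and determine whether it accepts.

Answer: REJECT

Steps:
start: ε-closure({0}) = {0,2,4}
'a' @ 1: {1,3,5,6}
'b' @ 2: {}  — state set empty
rest 'aabb' ignored (set empty)
final: {}; accept 7 not in set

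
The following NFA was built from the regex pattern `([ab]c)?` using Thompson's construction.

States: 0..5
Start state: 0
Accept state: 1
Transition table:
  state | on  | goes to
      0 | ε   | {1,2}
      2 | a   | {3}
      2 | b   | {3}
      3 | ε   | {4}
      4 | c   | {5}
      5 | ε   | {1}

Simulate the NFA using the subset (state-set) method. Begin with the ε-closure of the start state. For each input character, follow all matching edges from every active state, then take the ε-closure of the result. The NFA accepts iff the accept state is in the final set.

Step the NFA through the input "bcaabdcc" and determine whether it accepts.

Answer: REJECT

Steps:
S₀ = ε-closure({0}) = {0,1,2}
'b' @ 1: {3,4}
'c' @ 2: {1,5}  ✓accept
'a' @ 3: {}  — no active states
rest 'abdcc' ignored (set empty)
end set {} — state 1 not in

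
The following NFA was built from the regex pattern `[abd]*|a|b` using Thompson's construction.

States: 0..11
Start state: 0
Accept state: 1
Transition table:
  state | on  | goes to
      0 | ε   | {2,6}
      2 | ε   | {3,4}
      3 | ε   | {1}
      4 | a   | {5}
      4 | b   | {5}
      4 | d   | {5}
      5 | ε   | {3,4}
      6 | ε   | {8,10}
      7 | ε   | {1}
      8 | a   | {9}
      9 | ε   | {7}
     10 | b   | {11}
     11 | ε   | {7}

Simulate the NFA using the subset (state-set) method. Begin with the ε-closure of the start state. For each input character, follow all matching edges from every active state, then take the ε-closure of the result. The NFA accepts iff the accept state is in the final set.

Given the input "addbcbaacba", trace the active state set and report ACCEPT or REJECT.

Answer: REJECT

Trace:
S₀ = ε-closure({0}) = {0,1,2,3,4,6,8,10}
'a' @ 1: {1,3,4,5,7,9}  [accepting]
'd' @ 2: {1,3,4,5}  [accepting]
'd' @ 3: {1,3,4,5}  [accepting]
'b' @ 4: {1,3,4,5}  [accepting]
'c' @ 5: {}  — dead — no transitions
rest 'baacba' ignored (set empty)
end set {} — state 1 not in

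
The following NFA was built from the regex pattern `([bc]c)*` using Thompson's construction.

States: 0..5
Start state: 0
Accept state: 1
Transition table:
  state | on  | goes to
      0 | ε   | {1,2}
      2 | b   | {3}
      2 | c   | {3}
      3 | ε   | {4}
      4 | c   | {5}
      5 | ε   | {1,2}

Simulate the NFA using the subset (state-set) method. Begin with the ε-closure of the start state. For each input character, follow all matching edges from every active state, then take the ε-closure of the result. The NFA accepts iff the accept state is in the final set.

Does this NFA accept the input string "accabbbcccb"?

start: ε-closure({0}) = {0,1,2}
'a' @ 1: {}  — dead — no transitions
rest 'ccabbbcccb' ignored (set empty)
final: {}; accept 1 not in set

Answer: REJECT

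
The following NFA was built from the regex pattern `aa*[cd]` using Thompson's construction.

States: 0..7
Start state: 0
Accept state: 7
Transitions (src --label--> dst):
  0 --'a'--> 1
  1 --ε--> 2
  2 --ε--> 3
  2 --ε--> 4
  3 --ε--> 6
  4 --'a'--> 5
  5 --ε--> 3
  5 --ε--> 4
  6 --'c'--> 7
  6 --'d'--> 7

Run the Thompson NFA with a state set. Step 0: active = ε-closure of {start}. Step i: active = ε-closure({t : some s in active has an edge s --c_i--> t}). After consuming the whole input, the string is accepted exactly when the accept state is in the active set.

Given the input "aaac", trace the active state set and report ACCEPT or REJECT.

Answer: ACCEPT

Derivation:
initial (ε-close {0}): {0}
'a' @ 1: {1,2,3,4,6}
'a' @ 2: {3,4,5,6}
'a' @ 3: {3,4,5,6}
'c' @ 4: {7}  (accept∈set)
final: {7}; accept 7 in set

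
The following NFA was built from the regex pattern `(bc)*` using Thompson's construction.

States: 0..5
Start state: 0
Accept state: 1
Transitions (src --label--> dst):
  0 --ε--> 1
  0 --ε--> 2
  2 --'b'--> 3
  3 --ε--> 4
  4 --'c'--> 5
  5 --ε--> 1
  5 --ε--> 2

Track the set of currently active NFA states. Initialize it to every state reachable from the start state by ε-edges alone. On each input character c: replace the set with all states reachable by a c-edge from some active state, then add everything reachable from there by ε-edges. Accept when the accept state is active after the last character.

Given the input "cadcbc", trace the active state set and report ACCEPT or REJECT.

S₀ = ε-closure({0}) = {0,1,2}
'c' @ 1: {}  — dead — no transitions
rest 'adcbc' ignored (set empty)
final: {}; accept 1 not in set

Answer: REJECT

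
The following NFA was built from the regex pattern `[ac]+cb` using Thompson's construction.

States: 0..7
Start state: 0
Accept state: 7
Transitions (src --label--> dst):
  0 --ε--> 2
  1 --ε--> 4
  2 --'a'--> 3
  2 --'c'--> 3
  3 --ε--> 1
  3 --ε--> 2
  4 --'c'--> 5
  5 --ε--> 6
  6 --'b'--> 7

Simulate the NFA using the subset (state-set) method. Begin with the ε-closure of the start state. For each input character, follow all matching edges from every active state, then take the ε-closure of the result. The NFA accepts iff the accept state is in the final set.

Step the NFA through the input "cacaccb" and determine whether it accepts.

start: ε-closure({0}) = {0,2}
'c' @ 1: {1,2,3,4}
'a' @ 2: {1,2,3,4}
'c' @ 3: {1,2,3,4,5,6}
'a' @ 4: {1,2,3,4}
'c' @ 5: {1,2,3,4,5,6}
'c' @ 6: {1,2,3,4,5,6}
'b' @ 7: {7}  [accepting]
after full input: {7}  (accept=7 in)

Answer: ACCEPT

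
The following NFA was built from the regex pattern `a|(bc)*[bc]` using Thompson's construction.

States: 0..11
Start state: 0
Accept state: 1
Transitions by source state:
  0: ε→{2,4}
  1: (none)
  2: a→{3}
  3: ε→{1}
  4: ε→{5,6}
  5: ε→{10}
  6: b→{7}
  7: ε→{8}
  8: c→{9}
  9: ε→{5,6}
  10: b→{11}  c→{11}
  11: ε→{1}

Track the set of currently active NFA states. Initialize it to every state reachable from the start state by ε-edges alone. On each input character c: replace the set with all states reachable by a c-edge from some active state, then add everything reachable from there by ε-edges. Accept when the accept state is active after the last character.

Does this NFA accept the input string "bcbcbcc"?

S₀ = ε-closure({0}) = {0,2,4,5,6,10}
'b' @ 1: {1,7,8,11}  (accept∈set)
'c' @ 2: {5,6,9,10}
'b' @ 3: {1,7,8,11}  (accept∈set)
'c' @ 4: {5,6,9,10}
'b' @ 5: {1,7,8,11}  (accept∈set)
'c' @ 6: {5,6,9,10}
'c' @ 7: {1,11}  (accept∈set)
after full input: {1,11}  (accept=1 in)

Answer: ACCEPT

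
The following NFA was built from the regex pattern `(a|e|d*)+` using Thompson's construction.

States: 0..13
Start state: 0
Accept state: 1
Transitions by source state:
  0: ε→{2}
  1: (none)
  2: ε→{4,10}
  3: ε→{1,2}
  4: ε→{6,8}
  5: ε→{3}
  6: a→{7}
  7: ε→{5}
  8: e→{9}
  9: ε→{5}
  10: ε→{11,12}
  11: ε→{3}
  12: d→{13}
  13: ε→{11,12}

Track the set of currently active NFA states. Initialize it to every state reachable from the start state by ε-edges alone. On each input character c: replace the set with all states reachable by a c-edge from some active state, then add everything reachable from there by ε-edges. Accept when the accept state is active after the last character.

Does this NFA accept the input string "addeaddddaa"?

Answer: ACCEPT

Trace:
S₀ = ε-closure({0}) = {0,1,2,3,4,6,8,10,11,12}
'a' @ 1: {1,2,3,4,5,6,7,8,10,11,12}  ✓accept
'd' @ 2: {1,2,3,4,6,8,10,11,12,13}  ✓accept
'd' @ 3: {1,2,3,4,6,8,10,11,12,13}  ✓accept
'e' @ 4: {1,2,3,4,5,6,8,9,10,11,12}  ✓accept
'a' @ 5: {1,2,3,4,5,6,7,8,10,11,12}  ✓accept
'd' @ 6: {1,2,3,4,6,8,10,11,12,13}  ✓accept
'd' @ 7: {1,2,3,4,6,8,10,11,12,13}  ✓accept
'd' @ 8: {1,2,3,4,6,8,10,11,12,13}  ✓accept
'd' @ 9: {1,2,3,4,6,8,10,11,12,13}  ✓accept
'a' @ 10: {1,2,3,4,5,6,7,8,10,11,12}  ✓accept
'a' @ 11: {1,2,3,4,5,6,7,8,10,11,12}  ✓accept
end set {1,2,3,4,5,6,7,8,10,11,12} — state 1 in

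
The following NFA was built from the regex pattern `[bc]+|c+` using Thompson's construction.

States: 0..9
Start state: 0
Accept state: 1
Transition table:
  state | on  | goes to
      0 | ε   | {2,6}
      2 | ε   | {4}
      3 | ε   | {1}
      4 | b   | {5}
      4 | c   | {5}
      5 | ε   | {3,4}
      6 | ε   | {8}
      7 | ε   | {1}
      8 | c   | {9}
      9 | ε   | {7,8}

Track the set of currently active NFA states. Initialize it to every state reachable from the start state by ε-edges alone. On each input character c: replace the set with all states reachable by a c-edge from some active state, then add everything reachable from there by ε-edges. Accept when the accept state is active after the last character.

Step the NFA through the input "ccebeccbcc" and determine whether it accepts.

S₀ = ε-closure({0}) = {0,2,4,6,8}
'c' @ 1: {1,3,4,5,7,8,9}  (accept∈set)
'c' @ 2: {1,3,4,5,7,8,9}  (accept∈set)
'e' @ 3: {}  — no active states
rest 'beccbcc' ignored (set empty)
after full input: {}  (accept=1 not in)

Answer: REJECT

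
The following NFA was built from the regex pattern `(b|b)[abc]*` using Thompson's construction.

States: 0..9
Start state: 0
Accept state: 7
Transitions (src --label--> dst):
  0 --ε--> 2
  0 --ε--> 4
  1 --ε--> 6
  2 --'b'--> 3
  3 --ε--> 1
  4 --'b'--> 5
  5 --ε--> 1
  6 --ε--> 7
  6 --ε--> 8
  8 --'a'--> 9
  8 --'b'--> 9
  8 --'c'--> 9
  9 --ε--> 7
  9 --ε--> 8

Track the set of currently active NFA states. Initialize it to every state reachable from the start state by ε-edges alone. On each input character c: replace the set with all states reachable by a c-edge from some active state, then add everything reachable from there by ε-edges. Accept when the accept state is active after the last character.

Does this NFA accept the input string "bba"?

Answer: ACCEPT

Derivation:
initial (ε-close {0}): {0,2,4}
'b' @ 1: {1,3,5,6,7,8}  (accept∈set)
'b' @ 2: {7,8,9}  (accept∈set)
'a' @ 3: {7,8,9}  (accept∈set)
after full input: {7,8,9}  (accept=7 in)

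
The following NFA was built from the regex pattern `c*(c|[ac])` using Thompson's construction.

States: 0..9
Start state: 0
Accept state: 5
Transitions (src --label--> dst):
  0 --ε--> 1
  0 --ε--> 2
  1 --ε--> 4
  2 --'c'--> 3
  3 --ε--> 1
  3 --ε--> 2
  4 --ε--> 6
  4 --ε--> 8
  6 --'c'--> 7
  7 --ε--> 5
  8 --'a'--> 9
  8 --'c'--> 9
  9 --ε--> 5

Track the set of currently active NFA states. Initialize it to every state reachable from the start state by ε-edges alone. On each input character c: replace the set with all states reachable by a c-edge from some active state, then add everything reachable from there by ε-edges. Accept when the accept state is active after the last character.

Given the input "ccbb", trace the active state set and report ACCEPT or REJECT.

start: ε-closure({0}) = {0,1,2,4,6,8}
'c' @ 1: {1,2,3,4,5,6,7,8,9}  (accept∈set)
'c' @ 2: {1,2,3,4,5,6,7,8,9}  (accept∈set)
'b' @ 3: {}  — dead — no transitions
rest 'b' ignored (set empty)
end set {} — state 5 not in

Answer: REJECT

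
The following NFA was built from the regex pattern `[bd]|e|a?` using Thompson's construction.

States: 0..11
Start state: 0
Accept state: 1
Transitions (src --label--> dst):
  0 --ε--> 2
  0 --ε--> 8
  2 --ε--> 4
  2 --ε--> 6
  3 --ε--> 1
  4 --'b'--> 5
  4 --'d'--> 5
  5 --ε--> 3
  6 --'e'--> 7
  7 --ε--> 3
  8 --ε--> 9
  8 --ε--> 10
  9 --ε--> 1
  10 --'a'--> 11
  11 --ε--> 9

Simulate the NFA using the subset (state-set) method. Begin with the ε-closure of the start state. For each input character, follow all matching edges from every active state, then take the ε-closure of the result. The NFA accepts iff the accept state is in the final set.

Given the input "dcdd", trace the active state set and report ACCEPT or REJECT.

start: ε-closure({0}) = {0,1,2,4,6,8,9,10}
'd' @ 1: {1,3,5}  (accept∈set)
'c' @ 2: {}  — state set empty
rest 'dd' ignored (set empty)
end set {} — state 1 not in

Answer: REJECT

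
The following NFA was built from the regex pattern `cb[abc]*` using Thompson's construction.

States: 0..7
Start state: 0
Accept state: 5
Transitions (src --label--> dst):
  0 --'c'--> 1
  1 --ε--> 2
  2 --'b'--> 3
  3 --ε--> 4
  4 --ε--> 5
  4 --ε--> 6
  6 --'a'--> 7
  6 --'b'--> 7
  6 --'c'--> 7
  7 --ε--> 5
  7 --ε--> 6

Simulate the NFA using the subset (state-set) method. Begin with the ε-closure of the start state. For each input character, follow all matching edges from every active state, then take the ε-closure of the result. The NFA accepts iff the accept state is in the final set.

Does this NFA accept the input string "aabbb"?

start: ε-closure({0}) = {0}
'a' @ 1: {}  — no active states
rest 'abbb' ignored (set empty)
final: {}; accept 5 not in set

Answer: REJECT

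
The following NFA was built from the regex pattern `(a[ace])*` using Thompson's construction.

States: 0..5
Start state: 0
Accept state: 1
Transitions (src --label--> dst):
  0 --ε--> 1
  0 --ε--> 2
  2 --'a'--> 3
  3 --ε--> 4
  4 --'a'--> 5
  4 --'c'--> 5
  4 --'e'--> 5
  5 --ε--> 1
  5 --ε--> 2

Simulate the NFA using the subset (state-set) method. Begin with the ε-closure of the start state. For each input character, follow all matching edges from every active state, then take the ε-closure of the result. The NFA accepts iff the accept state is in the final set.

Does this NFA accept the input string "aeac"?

Answer: ACCEPT

Derivation:
initial (ε-close {0}): {0,1,2}
'a' @ 1: {3,4}
'e' @ 2: {1,2,5}  ✓accept
'a' @ 3: {3,4}
'c' @ 4: {1,2,5}  ✓accept
after full input: {1,2,5}  (accept=1 in)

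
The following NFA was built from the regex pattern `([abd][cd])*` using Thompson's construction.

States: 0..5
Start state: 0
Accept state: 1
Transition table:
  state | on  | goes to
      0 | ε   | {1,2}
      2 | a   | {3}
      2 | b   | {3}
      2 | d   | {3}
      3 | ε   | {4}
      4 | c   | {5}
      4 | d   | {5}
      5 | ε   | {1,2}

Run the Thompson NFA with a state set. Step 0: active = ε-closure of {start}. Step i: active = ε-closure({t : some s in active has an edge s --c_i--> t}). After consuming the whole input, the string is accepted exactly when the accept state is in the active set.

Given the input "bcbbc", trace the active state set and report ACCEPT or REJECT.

Answer: REJECT

Steps:
initial (ε-close {0}): {0,1,2}
'b' @ 1: {3,4}
'c' @ 2: {1,2,5}  [accepting]
'b' @ 3: {3,4}
'b' @ 4: {}  — no active states
rest 'c' ignored (set empty)
after full input: {}  (accept=1 not in)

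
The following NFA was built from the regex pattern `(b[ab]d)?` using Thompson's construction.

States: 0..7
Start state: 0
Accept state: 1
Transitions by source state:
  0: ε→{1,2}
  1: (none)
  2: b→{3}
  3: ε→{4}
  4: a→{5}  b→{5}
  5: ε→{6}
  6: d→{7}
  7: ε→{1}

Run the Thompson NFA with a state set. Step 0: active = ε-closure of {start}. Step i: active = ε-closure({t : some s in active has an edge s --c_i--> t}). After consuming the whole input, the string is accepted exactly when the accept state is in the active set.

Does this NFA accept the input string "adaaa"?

start: ε-closure({0}) = {0,1,2}
'a' @ 1: {}  — no active states
rest 'daaa' ignored (set empty)
final: {}; accept 1 not in set

Answer: REJECT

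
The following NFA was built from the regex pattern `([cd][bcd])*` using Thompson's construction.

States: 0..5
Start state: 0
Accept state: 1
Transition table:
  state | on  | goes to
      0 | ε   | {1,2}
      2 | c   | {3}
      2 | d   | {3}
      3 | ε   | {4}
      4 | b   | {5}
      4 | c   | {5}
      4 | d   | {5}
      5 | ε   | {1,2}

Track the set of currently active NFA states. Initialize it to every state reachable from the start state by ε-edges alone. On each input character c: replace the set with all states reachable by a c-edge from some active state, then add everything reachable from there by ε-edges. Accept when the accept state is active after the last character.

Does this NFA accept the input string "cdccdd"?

Answer: ACCEPT

Steps:
initial (ε-close {0}): {0,1,2}
'c' @ 1: {3,4}
'd' @ 2: {1,2,5}  [accepting]
'c' @ 3: {3,4}
'c' @ 4: {1,2,5}  [accepting]
'd' @ 5: {3,4}
'd' @ 6: {1,2,5}  [accepting]
end set {1,2,5} — state 1 in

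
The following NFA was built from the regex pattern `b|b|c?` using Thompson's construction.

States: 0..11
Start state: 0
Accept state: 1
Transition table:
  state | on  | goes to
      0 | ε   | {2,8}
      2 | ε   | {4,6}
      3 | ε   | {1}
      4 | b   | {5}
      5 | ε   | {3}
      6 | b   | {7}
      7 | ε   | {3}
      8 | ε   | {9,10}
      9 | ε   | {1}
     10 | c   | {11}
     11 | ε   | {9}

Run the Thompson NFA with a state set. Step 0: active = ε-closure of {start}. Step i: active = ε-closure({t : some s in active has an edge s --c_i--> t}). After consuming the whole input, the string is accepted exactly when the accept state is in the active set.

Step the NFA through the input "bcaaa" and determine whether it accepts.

Answer: REJECT

Derivation:
initial (ε-close {0}): {0,1,2,4,6,8,9,10}
'b' @ 1: {1,3,5,7}  (accept∈set)
'c' @ 2: {}  — no active states
rest 'aaa' ignored (set empty)
final: {}; accept 1 not in set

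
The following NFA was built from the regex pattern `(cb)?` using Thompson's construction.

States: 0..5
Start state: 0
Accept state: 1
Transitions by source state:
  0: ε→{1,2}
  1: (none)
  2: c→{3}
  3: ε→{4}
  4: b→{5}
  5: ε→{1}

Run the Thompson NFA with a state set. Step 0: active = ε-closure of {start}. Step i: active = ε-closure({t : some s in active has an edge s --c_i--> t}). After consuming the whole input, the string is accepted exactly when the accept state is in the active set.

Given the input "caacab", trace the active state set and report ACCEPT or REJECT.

initial (ε-close {0}): {0,1,2}
'c' @ 1: {3,4}
'a' @ 2: {}  — dead — no transitions
rest 'acab' ignored (set empty)
after full input: {}  (accept=1 not in)

Answer: REJECT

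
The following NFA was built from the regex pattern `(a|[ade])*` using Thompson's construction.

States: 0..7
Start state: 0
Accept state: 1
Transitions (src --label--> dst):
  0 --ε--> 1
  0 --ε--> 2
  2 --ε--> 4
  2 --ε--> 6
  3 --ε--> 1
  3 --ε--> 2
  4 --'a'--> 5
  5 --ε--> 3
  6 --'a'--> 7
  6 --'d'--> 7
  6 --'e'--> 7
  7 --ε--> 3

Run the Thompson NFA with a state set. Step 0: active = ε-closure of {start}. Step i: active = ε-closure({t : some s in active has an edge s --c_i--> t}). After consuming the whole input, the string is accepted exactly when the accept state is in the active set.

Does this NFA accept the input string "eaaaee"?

S₀ = ε-closure({0}) = {0,1,2,4,6}
'e' @ 1: {1,2,3,4,6,7}  (accept∈set)
'a' @ 2: {1,2,3,4,5,6,7}  (accept∈set)
'a' @ 3: {1,2,3,4,5,6,7}  (accept∈set)
'a' @ 4: {1,2,3,4,5,6,7}  (accept∈set)
'e' @ 5: {1,2,3,4,6,7}  (accept∈set)
'e' @ 6: {1,2,3,4,6,7}  (accept∈set)
after full input: {1,2,3,4,6,7}  (accept=1 in)

Answer: ACCEPT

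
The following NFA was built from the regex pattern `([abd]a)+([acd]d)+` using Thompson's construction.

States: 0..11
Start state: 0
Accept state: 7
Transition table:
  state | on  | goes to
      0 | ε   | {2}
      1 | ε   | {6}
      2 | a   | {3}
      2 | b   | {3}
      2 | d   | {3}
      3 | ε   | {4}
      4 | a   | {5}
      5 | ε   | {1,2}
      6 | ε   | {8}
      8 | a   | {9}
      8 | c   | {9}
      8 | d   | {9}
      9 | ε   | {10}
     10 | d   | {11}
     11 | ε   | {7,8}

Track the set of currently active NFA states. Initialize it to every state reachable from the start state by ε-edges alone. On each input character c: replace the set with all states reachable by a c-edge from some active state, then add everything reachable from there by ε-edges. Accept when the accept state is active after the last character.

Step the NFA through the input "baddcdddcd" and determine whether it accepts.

Answer: ACCEPT

Steps:
start: ε-closure({0}) = {0,2}
'b' @ 1: {3,4}
'a' @ 2: {1,2,5,6,8}
'd' @ 3: {3,4,9,10}
'd' @ 4: {7,8,11}  (accept∈set)
'c' @ 5: {9,10}
'd' @ 6: {7,8,11}  (accept∈set)
'd' @ 7: {9,10}
'd' @ 8: {7,8,11}  (accept∈set)
'c' @ 9: {9,10}
'd' @ 10: {7,8,11}  (accept∈set)
final: {7,8,11}; accept 7 in set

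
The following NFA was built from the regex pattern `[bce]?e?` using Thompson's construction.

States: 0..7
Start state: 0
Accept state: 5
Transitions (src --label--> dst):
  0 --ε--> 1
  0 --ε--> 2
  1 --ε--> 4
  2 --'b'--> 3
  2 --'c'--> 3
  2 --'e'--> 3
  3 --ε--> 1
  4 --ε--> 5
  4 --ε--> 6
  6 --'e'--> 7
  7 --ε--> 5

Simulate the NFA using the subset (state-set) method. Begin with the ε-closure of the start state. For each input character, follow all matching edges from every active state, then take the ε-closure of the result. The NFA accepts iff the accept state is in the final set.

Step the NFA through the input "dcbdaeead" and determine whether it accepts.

Answer: REJECT

Derivation:
initial (ε-close {0}): {0,1,2,4,5,6}
'd' @ 1: {}  — dead — no transitions
rest 'cbdaeead' ignored (set empty)
after full input: {}  (accept=5 not in)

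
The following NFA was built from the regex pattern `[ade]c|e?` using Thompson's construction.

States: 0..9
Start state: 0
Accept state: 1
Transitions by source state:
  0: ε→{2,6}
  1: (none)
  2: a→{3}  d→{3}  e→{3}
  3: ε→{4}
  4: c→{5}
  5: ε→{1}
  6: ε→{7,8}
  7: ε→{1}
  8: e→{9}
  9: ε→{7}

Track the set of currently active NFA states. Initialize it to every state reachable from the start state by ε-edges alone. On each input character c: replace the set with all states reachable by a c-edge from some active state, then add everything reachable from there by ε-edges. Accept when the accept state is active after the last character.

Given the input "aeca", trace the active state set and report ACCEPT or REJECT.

initial (ε-close {0}): {0,1,2,6,7,8}
'a' @ 1: {3,4}
'e' @ 2: {}  — dead — no transitions
rest 'ca' ignored (set empty)
final: {}; accept 1 not in set

Answer: REJECT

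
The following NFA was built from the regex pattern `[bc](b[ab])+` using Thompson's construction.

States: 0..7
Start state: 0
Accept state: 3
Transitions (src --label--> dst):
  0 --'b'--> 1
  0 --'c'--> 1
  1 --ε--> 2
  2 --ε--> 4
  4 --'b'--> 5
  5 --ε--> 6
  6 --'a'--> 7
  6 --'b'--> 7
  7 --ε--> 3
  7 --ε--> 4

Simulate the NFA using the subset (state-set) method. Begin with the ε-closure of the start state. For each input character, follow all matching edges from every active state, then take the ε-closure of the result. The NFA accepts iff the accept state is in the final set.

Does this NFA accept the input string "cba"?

Answer: ACCEPT

Trace:
initial (ε-close {0}): {0}
'c' @ 1: {1,2,4}
'b' @ 2: {5,6}
'a' @ 3: {3,4,7}  [accepting]
after full input: {3,4,7}  (accept=3 in)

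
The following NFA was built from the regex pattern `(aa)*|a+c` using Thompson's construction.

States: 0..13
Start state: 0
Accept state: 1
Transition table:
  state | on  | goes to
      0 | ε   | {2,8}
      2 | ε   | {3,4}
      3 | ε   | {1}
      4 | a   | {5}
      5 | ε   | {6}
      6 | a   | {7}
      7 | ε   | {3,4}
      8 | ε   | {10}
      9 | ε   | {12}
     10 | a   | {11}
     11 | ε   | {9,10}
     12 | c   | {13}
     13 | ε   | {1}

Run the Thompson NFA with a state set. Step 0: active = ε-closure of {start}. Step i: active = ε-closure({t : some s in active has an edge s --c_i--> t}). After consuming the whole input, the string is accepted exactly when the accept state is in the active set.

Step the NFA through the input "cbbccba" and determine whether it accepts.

Answer: REJECT

Trace:
S₀ = ε-closure({0}) = {0,1,2,3,4,8,10}
'c' @ 1: {}  — dead — no transitions
rest 'bbccba' ignored (set empty)
after full input: {}  (accept=1 not in)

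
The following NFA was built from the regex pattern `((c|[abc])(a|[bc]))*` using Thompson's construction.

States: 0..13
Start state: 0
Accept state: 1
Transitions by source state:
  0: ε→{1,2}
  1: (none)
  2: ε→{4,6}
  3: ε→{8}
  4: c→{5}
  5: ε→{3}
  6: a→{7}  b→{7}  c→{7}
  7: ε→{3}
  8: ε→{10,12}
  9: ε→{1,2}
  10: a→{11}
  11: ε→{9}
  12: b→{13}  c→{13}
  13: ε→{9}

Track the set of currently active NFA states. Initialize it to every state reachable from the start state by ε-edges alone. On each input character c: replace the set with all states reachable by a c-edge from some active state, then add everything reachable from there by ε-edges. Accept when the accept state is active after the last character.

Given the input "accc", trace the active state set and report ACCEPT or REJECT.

initial (ε-close {0}): {0,1,2,4,6}
'a' @ 1: {3,7,8,10,12}
'c' @ 2: {1,2,4,6,9,13}  ✓accept
'c' @ 3: {3,5,7,8,10,12}
'c' @ 4: {1,2,4,6,9,13}  ✓accept
after full input: {1,2,4,6,9,13}  (accept=1 in)

Answer: ACCEPT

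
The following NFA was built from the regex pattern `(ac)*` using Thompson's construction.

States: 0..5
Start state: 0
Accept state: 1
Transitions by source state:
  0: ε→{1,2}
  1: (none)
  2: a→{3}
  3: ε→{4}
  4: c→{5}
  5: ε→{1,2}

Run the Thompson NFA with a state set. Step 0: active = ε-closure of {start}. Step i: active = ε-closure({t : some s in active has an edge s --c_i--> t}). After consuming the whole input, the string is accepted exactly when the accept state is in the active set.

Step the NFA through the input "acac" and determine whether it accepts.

Answer: ACCEPT

Trace:
initial (ε-close {0}): {0,1,2}
'a' @ 1: {3,4}
'c' @ 2: {1,2,5}  (accept∈set)
'a' @ 3: {3,4}
'c' @ 4: {1,2,5}  (accept∈set)
after full input: {1,2,5}  (accept=1 in)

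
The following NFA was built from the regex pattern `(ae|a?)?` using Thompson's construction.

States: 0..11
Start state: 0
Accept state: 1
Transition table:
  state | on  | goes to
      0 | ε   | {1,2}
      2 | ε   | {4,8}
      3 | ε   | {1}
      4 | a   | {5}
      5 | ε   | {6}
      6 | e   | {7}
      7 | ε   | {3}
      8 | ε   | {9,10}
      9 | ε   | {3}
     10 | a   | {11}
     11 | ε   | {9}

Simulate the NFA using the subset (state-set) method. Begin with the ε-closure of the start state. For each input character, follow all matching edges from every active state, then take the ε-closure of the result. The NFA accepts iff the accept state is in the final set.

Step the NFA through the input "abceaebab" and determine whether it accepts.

Answer: REJECT

Trace:
initial (ε-close {0}): {0,1,2,3,4,8,9,10}
'a' @ 1: {1,3,5,6,9,11}  (accept∈set)
'b' @ 2: {}  — state set empty
rest 'ceaebab' ignored (set empty)
after full input: {}  (accept=1 not in)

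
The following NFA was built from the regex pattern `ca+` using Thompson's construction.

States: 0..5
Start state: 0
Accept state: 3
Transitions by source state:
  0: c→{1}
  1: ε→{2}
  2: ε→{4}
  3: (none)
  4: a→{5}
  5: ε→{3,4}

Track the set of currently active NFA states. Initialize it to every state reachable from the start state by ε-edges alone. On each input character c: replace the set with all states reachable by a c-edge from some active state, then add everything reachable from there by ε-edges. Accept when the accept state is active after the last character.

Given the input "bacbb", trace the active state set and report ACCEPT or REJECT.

start: ε-closure({0}) = {0}
'b' @ 1: {}  — state set empty
rest 'acbb' ignored (set empty)
after full input: {}  (accept=3 not in)

Answer: REJECT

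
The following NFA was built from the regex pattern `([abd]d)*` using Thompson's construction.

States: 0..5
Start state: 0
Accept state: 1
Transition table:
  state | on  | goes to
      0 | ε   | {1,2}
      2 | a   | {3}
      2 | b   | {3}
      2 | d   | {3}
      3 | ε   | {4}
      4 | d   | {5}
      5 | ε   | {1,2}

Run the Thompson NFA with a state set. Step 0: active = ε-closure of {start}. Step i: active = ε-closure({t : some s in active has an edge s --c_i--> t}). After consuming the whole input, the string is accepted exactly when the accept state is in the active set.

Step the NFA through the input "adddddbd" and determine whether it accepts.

S₀ = ε-closure({0}) = {0,1,2}
'a' @ 1: {3,4}
'd' @ 2: {1,2,5}  ✓accept
'd' @ 3: {3,4}
'd' @ 4: {1,2,5}  ✓accept
'd' @ 5: {3,4}
'd' @ 6: {1,2,5}  ✓accept
'b' @ 7: {3,4}
'd' @ 8: {1,2,5}  ✓accept
end set {1,2,5} — state 1 in

Answer: ACCEPT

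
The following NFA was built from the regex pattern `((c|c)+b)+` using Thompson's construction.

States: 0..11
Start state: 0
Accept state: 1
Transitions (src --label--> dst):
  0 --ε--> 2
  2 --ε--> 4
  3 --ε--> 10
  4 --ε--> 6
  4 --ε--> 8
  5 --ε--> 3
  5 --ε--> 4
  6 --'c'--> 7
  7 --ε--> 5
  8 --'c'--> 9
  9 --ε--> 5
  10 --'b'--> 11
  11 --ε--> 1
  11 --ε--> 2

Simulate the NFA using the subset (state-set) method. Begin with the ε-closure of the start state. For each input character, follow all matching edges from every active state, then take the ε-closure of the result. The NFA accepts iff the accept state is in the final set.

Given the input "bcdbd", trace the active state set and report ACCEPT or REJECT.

Answer: REJECT

Derivation:
S₀ = ε-closure({0}) = {0,2,4,6,8}
'b' @ 1: {}  — dead — no transitions
rest 'cdbd' ignored (set empty)
final: {}; accept 1 not in set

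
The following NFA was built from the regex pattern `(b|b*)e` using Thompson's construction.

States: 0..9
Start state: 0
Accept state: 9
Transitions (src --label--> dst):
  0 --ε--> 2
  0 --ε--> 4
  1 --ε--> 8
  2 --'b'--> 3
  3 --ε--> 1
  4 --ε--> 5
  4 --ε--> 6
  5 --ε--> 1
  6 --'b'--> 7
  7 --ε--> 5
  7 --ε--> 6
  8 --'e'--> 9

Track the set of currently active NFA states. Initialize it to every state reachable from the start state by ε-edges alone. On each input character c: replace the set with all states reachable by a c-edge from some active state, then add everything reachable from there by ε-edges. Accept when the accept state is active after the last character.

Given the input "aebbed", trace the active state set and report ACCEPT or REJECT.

start: ε-closure({0}) = {0,1,2,4,5,6,8}
'a' @ 1: {}  — dead — no transitions
rest 'ebbed' ignored (set empty)
end set {} — state 9 not in

Answer: REJECT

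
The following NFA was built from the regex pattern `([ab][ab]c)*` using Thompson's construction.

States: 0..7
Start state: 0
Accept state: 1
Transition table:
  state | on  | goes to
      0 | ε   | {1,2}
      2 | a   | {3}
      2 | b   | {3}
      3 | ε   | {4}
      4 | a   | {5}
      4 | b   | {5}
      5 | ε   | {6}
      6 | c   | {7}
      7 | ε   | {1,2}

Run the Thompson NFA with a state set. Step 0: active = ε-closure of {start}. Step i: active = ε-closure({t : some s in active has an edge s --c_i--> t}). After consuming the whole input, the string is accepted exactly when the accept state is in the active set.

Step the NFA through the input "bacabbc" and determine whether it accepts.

S₀ = ε-closure({0}) = {0,1,2}
'b' @ 1: {3,4}
'a' @ 2: {5,6}
'c' @ 3: {1,2,7}  (accept∈set)
'a' @ 4: {3,4}
'b' @ 5: {5,6}
'b' @ 6: {}  — no active states
rest 'c' ignored (set empty)
end set {} — state 1 not in

Answer: REJECT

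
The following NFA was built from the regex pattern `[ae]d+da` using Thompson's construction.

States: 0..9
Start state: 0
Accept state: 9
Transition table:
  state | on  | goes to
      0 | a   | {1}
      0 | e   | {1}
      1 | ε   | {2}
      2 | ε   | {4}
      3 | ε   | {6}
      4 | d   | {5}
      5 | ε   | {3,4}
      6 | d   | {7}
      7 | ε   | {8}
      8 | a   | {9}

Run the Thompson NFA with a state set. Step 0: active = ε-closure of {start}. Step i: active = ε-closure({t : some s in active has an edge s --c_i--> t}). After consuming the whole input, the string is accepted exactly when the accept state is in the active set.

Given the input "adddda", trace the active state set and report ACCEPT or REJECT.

initial (ε-close {0}): {0}
'a' @ 1: {1,2,4}
'd' @ 2: {3,4,5,6}
'd' @ 3: {3,4,5,6,7,8}
'd' @ 4: {3,4,5,6,7,8}
'd' @ 5: {3,4,5,6,7,8}
'a' @ 6: {9}  (accept∈set)
end set {9} — state 9 in

Answer: ACCEPT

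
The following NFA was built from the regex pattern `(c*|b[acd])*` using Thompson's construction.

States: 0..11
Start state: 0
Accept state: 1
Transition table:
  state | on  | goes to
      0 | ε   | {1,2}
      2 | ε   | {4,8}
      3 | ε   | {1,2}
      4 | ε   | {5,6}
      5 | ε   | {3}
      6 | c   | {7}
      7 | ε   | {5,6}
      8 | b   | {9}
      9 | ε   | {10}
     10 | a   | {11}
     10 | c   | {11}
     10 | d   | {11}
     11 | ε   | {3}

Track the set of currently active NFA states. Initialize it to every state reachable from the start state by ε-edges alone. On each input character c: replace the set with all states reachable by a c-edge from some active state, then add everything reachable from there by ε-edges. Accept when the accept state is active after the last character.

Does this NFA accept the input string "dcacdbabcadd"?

initial (ε-close {0}): {0,1,2,3,4,5,6,8}
'd' @ 1: {}  — state set empty
rest 'cacdbabcadd' ignored (set empty)
end set {} — state 1 not in

Answer: REJECT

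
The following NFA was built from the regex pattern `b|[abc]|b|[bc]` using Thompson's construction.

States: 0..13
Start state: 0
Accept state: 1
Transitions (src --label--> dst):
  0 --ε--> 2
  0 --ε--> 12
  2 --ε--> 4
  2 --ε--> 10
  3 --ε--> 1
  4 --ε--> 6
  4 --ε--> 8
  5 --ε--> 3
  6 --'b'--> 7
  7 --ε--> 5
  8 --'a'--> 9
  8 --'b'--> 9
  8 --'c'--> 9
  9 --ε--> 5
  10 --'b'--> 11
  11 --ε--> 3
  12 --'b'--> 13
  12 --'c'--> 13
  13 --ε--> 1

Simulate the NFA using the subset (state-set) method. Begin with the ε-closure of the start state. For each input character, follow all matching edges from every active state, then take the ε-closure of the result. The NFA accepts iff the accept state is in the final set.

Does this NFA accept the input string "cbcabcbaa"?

S₀ = ε-closure({0}) = {0,2,4,6,8,10,12}
'c' @ 1: {1,3,5,9,13}  ✓accept
'b' @ 2: {}  — state set empty
rest 'cabcbaa' ignored (set empty)
end set {} — state 1 not in

Answer: REJECT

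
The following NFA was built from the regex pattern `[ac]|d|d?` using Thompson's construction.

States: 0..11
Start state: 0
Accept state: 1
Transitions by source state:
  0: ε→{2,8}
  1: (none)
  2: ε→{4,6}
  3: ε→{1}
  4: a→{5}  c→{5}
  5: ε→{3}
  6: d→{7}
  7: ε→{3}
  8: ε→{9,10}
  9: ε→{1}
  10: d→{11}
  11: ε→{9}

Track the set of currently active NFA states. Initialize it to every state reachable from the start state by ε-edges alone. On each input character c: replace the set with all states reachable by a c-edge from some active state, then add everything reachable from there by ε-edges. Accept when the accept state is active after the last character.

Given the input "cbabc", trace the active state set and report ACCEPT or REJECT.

initial (ε-close {0}): {0,1,2,4,6,8,9,10}
'c' @ 1: {1,3,5}  [accepting]
'b' @ 2: {}  — no active states
rest 'abc' ignored (set empty)
after full input: {}  (accept=1 not in)

Answer: REJECT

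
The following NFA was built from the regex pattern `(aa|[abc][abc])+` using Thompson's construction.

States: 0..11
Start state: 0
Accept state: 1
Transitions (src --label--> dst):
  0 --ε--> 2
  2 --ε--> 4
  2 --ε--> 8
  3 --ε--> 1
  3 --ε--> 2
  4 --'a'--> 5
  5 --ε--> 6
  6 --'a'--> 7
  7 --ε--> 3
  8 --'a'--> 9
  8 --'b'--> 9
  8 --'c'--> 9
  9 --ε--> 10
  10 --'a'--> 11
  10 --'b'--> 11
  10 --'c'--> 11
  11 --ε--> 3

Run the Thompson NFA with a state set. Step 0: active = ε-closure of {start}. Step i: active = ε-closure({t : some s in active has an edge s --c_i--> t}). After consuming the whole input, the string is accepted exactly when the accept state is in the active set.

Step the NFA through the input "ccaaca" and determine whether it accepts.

start: ε-closure({0}) = {0,2,4,8}
'c' @ 1: {9,10}
'c' @ 2: {1,2,3,4,8,11}  (accept∈set)
'a' @ 3: {5,6,9,10}
'a' @ 4: {1,2,3,4,7,8,11}  (accept∈set)
'c' @ 5: {9,10}
'a' @ 6: {1,2,3,4,8,11}  (accept∈set)
final: {1,2,3,4,8,11}; accept 1 in set

Answer: ACCEPT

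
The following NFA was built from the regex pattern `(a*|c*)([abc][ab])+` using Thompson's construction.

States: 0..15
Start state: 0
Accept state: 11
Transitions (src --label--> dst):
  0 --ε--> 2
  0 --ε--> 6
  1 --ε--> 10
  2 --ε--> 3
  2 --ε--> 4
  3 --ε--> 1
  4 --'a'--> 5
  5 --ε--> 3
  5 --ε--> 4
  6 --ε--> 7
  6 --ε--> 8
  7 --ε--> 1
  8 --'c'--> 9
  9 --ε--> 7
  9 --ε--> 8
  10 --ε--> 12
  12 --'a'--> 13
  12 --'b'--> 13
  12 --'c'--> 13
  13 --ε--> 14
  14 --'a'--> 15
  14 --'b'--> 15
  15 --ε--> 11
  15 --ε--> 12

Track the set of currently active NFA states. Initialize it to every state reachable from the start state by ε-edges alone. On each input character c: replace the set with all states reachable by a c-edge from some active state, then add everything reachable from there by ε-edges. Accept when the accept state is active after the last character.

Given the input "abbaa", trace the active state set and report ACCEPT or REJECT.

Answer: ACCEPT

Steps:
S₀ = ε-closure({0}) = {0,1,2,3,4,6,7,8,10,12}
'a' @ 1: {1,3,4,5,10,12,13,14}
'b' @ 2: {11,12,13,14,15}  ✓accept
'b' @ 3: {11,12,13,14,15}  ✓accept
'a' @ 4: {11,12,13,14,15}  ✓accept
'a' @ 5: {11,12,13,14,15}  ✓accept
after full input: {11,12,13,14,15}  (accept=11 in)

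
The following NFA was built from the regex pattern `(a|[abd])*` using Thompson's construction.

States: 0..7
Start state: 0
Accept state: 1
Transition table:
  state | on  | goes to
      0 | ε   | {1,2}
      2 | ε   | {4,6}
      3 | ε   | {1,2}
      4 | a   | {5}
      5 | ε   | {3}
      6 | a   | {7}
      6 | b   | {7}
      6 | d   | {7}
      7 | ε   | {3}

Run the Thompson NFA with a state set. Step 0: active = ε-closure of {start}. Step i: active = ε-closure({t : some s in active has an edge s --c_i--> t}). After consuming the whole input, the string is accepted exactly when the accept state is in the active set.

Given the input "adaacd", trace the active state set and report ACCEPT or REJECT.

start: ε-closure({0}) = {0,1,2,4,6}
'a' @ 1: {1,2,3,4,5,6,7}  ✓accept
'd' @ 2: {1,2,3,4,6,7}  ✓accept
'a' @ 3: {1,2,3,4,5,6,7}  ✓accept
'a' @ 4: {1,2,3,4,5,6,7}  ✓accept
'c' @ 5: {}  — dead — no transitions
rest 'd' ignored (set empty)
final: {}; accept 1 not in set

Answer: REJECT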